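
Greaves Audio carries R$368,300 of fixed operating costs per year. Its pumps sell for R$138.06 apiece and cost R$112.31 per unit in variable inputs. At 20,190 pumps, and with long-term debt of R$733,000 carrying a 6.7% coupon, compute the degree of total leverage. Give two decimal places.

5.07

At 20,190 units, contribution = 20,190 × R$25.75 = R$519,892.50.
Operating income = contribution − fixed costs = R$519,892.50 − R$368,300 = R$151,592.50. Interest = R$49,111.00.
DOL = R$519,892.50 ÷ R$151,592.50 = 3.4295; DFL = R$151,592.50 ÷ R$102,481.50 = 1.4792.
Combined leverage = 3.4295 × 1.4792 = 5.0729.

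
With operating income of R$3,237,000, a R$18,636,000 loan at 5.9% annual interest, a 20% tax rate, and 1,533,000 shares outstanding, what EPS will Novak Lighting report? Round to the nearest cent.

R$1.12

Pre-tax income = R$3,237,000 − R$1,099,524.00 = R$2,137,476.00.
Net income = R$2,137,476.00 × (1 − 0.20) = R$1,709,980.80.
EPS = R$1,709,980.80 ÷ 1,533,000 = R$1.12.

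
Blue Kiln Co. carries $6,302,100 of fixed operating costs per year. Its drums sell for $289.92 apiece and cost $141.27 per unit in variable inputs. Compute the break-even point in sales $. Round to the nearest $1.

CM per unit = $289.92 − $141.27 = $148.65; CM ratio = $148.65 / $289.92 = 0.5127.
Break-even sales = FC ÷ CM ratio = $6,302,100 × $289.92 / $148.65 = $12,291,321.

$12,291,321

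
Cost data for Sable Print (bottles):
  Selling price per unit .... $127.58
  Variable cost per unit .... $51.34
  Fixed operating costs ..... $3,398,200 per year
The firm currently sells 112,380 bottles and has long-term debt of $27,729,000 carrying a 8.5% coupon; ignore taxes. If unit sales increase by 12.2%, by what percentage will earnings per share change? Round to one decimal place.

+37.2%

Total contribution margin = 112,380 × $76.24 = $8,567,851.20.
EBIT = $8,567,851.20 − $3,398,200 = $5,169,651.20.
Interest = $2,356,965.00, so EBIT − I = $2,812,686.20.
Degree of combined leverage = contribution ÷ (EBIT − I) = $8,567,851.20 ÷ $2,812,686.20 = 3.0461.
EPS therefore changes by 3.0461 × (+12.2%) = +37.2%.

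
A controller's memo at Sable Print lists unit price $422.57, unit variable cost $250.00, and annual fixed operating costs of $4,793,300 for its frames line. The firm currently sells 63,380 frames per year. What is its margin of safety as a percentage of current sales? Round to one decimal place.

Unit CM = price − variable cost = $422.57 − $250.00 = $172.57. Break-even units = $4,793,300 ÷ $172.57 = 27,775.97; break-even revenue = 27,775.97 × $422.57 = $11,737,293.74.
Actual sales revenue = 63,380 × $422.57 = $26,782,486.60.
Margin of safety = ($26,782,486.60 − $11,737,293.74) ÷ $26,782,486.60 = 56.2%.

56.2%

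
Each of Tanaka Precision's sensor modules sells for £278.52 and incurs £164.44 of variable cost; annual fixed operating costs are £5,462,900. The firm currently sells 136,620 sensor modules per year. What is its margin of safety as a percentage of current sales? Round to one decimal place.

Unit CM = price − variable cost = £278.52 − £164.44 = £114.08. Break-even units = £5,462,900 ÷ £114.08 = 47,886.57; break-even revenue = 47,886.57 × £278.52 = £13,337,367.71.
Actual sales revenue = 136,620 × £278.52 = £38,051,402.40.
Margin of safety = (£38,051,402.40 − £13,337,367.71) ÷ £38,051,402.40 = 64.9%.

64.9%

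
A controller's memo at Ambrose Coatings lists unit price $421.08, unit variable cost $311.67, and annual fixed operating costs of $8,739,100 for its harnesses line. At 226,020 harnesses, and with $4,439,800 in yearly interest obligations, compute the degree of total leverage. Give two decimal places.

2.14

Total contribution margin = 226,020 × $109.41 = $24,728,848.20.
Operating income = contribution − fixed costs = $24,728,848.20 − $8,739,100 = $15,989,748.20. Interest = $4,439,800.00, so EBIT − I = $11,549,948.20.
DCL = contribution ÷ (EBIT − I) = $24,728,848.20 ÷ $11,549,948.20 = 2.1410.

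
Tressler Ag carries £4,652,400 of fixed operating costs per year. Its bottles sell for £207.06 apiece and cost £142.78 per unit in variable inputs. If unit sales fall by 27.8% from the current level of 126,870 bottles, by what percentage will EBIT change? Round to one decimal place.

-64.7%

Total contribution margin = 126,870 × £64.28 = £8,155,203.60.
Subtracting fixed costs: EBIT = £8,155,203.60 − £4,652,400 = £3,502,803.60.
Degree of operating leverage = £8,155,203.60 / £3,502,803.60 = 2.3282.
%ΔEBIT = DOL × %ΔSales = 2.3282 × -27.8% = -64.7%.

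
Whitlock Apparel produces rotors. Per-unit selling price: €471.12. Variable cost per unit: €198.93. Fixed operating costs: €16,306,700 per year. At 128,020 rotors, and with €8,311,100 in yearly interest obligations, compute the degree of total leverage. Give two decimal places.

3.41

Contribution at this volume is 128,020 × €272.19 = €34,845,763.80.
EBIT = €34,845,763.80 − €16,306,700 = €18,539,063.80. Interest = €8,311,100.00.
DOL = €34,845,763.80 ÷ €18,539,063.80 = 1.8796; DFL = €18,539,063.80 ÷ €10,227,963.80 = 1.8126.
Combined leverage = 1.8796 × 1.8126 = 3.4070.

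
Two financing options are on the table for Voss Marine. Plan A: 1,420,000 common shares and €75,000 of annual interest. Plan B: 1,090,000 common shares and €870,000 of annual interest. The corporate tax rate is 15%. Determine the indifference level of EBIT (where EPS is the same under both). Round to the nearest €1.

€3,495,909

Set EPS_A = EPS_B: (EBIT − €75,000)(1 − 0.15) ÷ 1,420,000 = (EBIT − €870,000)(1 − 0.15) ÷ 1,090,000.
The (1 − t) factor cancels: (EBIT − 75,000) × 1,090,000 = (EBIT − 870,000) × 1,420,000.
EBIT × (1,420,000 − 1,090,000) = 870,000 × 1,420,000 − 75,000 × 1,090,000 = 1,153,650,000,000, so EBIT = 1,153,650,000,000 ÷ 330,000 = 3,495,909.09.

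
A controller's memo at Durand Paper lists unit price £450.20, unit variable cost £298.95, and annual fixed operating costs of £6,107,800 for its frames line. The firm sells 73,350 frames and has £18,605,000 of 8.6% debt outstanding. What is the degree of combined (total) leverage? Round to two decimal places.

3.28

Contribution at this volume is 73,350 × £151.25 = £11,094,187.50.
EBIT = £11,094,187.50 − £6,107,800 = £4,986,387.50. Interest = £1,600,030.00, so EBIT − I = £3,386,357.50.
DCL = contribution ÷ (EBIT − I) = £11,094,187.50 ÷ £3,386,357.50 = 3.2761.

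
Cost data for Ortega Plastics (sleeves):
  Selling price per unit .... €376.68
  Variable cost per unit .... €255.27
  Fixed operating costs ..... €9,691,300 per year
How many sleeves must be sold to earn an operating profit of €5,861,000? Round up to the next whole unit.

128,098 sleeves

Contribution margin per unit = €376.68 − €255.27 = €121.41.
Units = (FC + target) / CM = (€9,691,300 + €5,861,000) / €121.41 = 128,097.36, so 128,098 sleeves.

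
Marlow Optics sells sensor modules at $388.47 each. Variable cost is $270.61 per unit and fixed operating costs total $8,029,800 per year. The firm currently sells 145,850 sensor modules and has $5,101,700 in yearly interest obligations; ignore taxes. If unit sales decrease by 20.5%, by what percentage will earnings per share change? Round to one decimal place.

Total contribution margin = 145,850 × $117.86 = $17,189,881.00.
Subtracting fixed costs: EBIT = $17,189,881.00 − $8,029,800 = $9,160,081.00.
Interest = $5,101,700.00, so EBIT − I = $4,058,381.00.
DCL = total CM / (EBIT − I) = $17,189,881.00 / $4,058,381.00 = 4.2356.
EPS therefore changes by 4.2356 × (-20.5%) = -86.8%.

-86.8%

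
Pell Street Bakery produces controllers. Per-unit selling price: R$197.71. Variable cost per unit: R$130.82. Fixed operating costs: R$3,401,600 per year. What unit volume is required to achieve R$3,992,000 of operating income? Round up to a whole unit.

Unit CM = price − variable cost = R$197.71 − R$130.82 = R$66.89.
Required volume = (fixed costs + target profit) ÷ CM = (R$3,401,600 + R$3,992,000) ÷ R$66.89 = 110,533.71, so 110,534 controllers.

110,534 controllers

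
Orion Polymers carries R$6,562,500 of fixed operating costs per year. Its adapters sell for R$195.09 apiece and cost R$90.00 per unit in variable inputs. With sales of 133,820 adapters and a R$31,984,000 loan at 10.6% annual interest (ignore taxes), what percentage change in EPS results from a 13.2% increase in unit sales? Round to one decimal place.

Total contribution margin = 133,820 × R$105.09 = R$14,063,143.80.
EBIT = R$14,063,143.80 − R$6,562,500 = R$7,500,643.80.
Interest = R$3,390,304.00, so EBIT − I = R$4,110,339.80.
Degree of combined leverage = contribution ÷ (EBIT − I) = R$14,063,143.80 ÷ R$4,110,339.80 = 3.4214.
EPS therefore changes by 3.4214 × (+13.2%) = +45.2%.

+45.2%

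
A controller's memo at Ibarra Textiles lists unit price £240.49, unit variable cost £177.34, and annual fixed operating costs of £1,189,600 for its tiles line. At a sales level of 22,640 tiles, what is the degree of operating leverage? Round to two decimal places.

5.95

Contribution at this volume is 22,640 × £63.15 = £1,429,716.00.
Operating income = contribution − fixed costs = £1,429,716.00 − £1,189,600 = £240,116.00.
DOL = contribution ÷ EBIT = £1,429,716.00 ÷ £240,116.00 = 5.9543.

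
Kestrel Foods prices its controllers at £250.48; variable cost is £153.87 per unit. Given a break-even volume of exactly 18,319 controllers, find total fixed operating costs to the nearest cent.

Each unit contributes £250.48 − £153.87 = £96.61.
Fixed costs = break-even units × CM = 18,319 × £96.61 = £1,769,798.59.

£1,769,798.59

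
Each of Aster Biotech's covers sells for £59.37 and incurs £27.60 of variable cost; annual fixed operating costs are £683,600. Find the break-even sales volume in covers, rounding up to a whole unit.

21,518 covers

Each unit contributes £59.37 − £27.60 = £31.77.
Break-even Q = £683,600 / £31.77 = 21,517.15 → 21,518 covers.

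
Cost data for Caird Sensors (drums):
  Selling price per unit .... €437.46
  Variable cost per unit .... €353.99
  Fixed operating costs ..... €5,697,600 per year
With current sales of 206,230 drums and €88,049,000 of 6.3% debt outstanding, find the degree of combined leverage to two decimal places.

2.88

Total contribution margin = 206,230 × €83.47 = €17,214,018.10.
Operating income = contribution − fixed costs = €17,214,018.10 − €5,697,600 = €11,516,418.10. Interest = €5,547,087.00, so EBIT − I = €5,969,331.10.
DCL = contribution ÷ (EBIT − I) = €17,214,018.10 ÷ €5,969,331.10 = 2.8837.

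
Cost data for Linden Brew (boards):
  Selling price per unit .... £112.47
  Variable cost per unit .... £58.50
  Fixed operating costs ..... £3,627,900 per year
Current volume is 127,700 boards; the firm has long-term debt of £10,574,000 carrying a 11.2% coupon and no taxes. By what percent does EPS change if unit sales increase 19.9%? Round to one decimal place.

Contribution at this volume is 127,700 × £53.97 = £6,891,969.00.
Operating income = contribution − fixed costs = £6,891,969.00 − £3,627,900 = £3,264,069.00.
After interest of £1,184,288.00, pre-tax earnings = £2,079,781.00.
Degree of combined leverage = contribution ÷ (EBIT − I) = £6,891,969.00 ÷ £2,079,781.00 = 3.3138.
EPS therefore changes by 3.3138 × (+19.9%) = +65.9%.

+65.9%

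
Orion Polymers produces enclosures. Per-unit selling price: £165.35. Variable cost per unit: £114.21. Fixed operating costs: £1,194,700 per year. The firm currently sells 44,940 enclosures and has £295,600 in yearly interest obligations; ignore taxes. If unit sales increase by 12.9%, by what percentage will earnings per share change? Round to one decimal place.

Contribution at this volume is 44,940 × £51.14 = £2,298,231.60.
Operating income = contribution − fixed costs = £2,298,231.60 − £1,194,700 = £1,103,531.60.
After interest of £295,600.00, pre-tax earnings = £807,931.60.
DCL = total CM / (EBIT − I) = £2,298,231.60 / £807,931.60 = 2.8446.
%ΔEPS = DCL × %ΔSales = 2.8446 × +12.9% = +36.7%.

+36.7%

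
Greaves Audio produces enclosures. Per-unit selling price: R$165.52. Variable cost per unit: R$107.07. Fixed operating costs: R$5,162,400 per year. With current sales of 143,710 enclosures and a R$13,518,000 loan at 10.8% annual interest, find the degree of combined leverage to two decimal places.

4.73

At 143,710 units, contribution = 143,710 × R$58.45 = R$8,399,849.50.
Subtracting fixed costs: EBIT = R$8,399,849.50 − R$5,162,400 = R$3,237,449.50. Interest = R$1,459,944.00.
DOL = R$8,399,849.50 ÷ R$3,237,449.50 = 2.5946; DFL = R$3,237,449.50 ÷ R$1,777,505.50 = 1.8213.
Combined leverage = 2.5946 × 1.8213 = 4.7255.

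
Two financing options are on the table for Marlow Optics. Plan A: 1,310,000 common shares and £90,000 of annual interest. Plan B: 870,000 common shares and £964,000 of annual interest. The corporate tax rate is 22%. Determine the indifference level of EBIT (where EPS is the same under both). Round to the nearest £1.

Set EPS_A = EPS_B: (EBIT − £90,000)(1 − 0.22) ÷ 1,310,000 = (EBIT − £964,000)(1 − 0.22) ÷ 870,000.
The (1 − t) factor cancels: (EBIT − 90,000) × 870,000 = (EBIT − 964,000) × 1,310,000.
EBIT × (1,310,000 − 870,000) = 964,000 × 1,310,000 − 90,000 × 870,000 = 1,184,540,000,000, so EBIT = 1,184,540,000,000 ÷ 440,000 = 2,692,136.36.

£2,692,136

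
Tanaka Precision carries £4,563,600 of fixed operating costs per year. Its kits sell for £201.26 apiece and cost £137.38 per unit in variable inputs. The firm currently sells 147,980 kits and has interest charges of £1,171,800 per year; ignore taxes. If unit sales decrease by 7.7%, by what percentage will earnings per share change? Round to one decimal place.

-19.6%

Contribution at this volume is 147,980 × £63.88 = £9,452,962.40.
EBIT = £9,452,962.40 − £4,563,600 = £4,889,362.40.
Interest = £1,171,800.00, so EBIT − I = £3,717,562.40.
DCL = total CM / (EBIT − I) = £9,452,962.40 / £3,717,562.40 = 2.5428.
%ΔEPS = DCL × %ΔSales = 2.5428 × -7.7% = -19.6%.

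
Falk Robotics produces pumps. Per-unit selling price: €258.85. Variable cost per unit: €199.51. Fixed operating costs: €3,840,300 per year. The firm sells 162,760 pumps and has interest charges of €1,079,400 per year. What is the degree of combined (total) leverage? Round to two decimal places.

At 162,760 units, contribution = 162,760 × €59.34 = €9,658,178.40.
Operating income = contribution − fixed costs = €9,658,178.40 − €3,840,300 = €5,817,878.40. Interest = €1,079,400.00, so EBIT − I = €4,738,478.40.
Degree of total leverage = total CM / (EBIT − interest) = €9,658,178.40 / €4,738,478.40 = 2.0382.

2.04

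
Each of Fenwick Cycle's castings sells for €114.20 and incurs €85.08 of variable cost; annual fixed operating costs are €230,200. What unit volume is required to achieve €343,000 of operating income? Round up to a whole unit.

Unit CM = price − variable cost = €114.20 − €85.08 = €29.12.
Required volume = (fixed costs + target profit) ÷ CM = (€230,200 + €343,000) ÷ €29.12 = 19,684.07, so 19,685 castings.

19,685 castings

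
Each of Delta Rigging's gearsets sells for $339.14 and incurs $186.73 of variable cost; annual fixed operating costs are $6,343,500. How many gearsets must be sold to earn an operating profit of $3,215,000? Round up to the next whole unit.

Unit CM = price − variable cost = $339.14 − $186.73 = $152.41.
Need Q such that Q × $152.41 − $6,343,500 = $3,215,000, i.e. Q = $9,558,500 / $152.41 = 62,715.70 → 62,716.

62,716 gearsets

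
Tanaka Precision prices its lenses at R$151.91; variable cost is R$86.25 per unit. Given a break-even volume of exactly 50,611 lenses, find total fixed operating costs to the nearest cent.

Each unit contributes R$151.91 − R$86.25 = R$65.66.
Since BE = FC / CM, FC = 50,611 × R$65.66 = R$3,323,118.26.

R$3,323,118.26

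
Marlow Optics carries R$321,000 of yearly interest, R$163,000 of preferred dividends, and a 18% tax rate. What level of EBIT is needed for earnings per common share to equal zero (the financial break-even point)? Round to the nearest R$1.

R$519,780

Grossing the preferred dividend up to pre-tax terms: R$163,000 / (1 − 0.18) = R$198,780.49.
Financial break-even EBIT = interest + D_p ÷ (1 − t) = R$321,000 + R$198,780.49 = R$519,780.49.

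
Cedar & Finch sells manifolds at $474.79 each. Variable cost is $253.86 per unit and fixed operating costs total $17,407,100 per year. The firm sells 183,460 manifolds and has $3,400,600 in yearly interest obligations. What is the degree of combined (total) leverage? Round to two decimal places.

At 183,460 units, contribution = 183,460 × $220.93 = $40,531,817.80.
EBIT = $40,531,817.80 − $17,407,100 = $23,124,717.80. Interest = $3,400,600.00.
DOL = $40,531,817.80 ÷ $23,124,717.80 = 1.7527; DFL = $23,124,717.80 ÷ $19,724,117.80 = 1.1724.
Combined leverage = 1.7527 × 1.1724 = 2.0549.

2.05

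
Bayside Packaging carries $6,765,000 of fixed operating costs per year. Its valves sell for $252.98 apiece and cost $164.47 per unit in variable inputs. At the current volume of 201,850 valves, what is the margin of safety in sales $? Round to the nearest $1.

Each unit contributes $252.98 − $164.47 = $88.51. Break-even units = $6,765,000 ÷ $88.51 = 76,432.04; break-even revenue = 76,432.04 × $252.98 = $19,335,777.88.
Actual sales revenue = 201,850 × $252.98 = $51,064,013.00.
Margin of safety = $51,064,013.00 − $19,335,777.88 = $31,728,235.

$31,728,235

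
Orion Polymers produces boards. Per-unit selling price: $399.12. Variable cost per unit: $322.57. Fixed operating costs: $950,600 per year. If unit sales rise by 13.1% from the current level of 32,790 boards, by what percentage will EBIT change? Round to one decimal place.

Total contribution margin = 32,790 × $76.55 = $2,510,074.50.
EBIT = $2,510,074.50 − $950,600 = $1,559,474.50.
DOL = contribution ÷ EBIT = $2,510,074.50 ÷ $1,559,474.50 = 1.6096.
Operating income changes by 1.6096 × +13.1% = +21.1%.

+21.1%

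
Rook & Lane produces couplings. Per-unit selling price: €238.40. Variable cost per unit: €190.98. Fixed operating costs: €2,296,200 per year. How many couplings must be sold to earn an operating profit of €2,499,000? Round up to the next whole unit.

101,122 couplings

Each unit contributes €238.40 − €190.98 = €47.42.
Required volume = (fixed costs + target profit) ÷ CM = (€2,296,200 + €2,499,000) ÷ €47.42 = 101,121.89, so 101,122 couplings.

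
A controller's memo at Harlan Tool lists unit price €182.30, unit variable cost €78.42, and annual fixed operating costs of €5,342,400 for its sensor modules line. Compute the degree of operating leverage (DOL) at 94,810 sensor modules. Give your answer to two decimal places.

At 94,810 units, contribution = 94,810 × €103.88 = €9,848,862.80.
Subtracting fixed costs: EBIT = €9,848,862.80 − €5,342,400 = €4,506,462.80.
So DOL = total CM / EBIT = €9,848,862.80 / €4,506,462.80 = 2.1855.

2.19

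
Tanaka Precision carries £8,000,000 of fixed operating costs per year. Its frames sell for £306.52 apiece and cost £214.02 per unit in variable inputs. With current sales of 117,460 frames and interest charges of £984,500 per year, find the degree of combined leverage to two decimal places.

5.78

Total contribution margin = 117,460 × £92.50 = £10,865,050.00.
EBIT = £10,865,050.00 − £8,000,000 = £2,865,050.00. Interest = £984,500.00.
DOL = £10,865,050.00 ÷ £2,865,050.00 = 3.7923; DFL = £2,865,050.00 ÷ £1,880,550.00 = 1.5235.
Combined leverage = 3.7923 × 1.5235 = 5.7776.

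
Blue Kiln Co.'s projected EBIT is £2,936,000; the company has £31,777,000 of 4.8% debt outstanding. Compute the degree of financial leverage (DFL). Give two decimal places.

Interest = £1,525,296.00.
Degree of financial leverage = EBIT / (EBIT − interest) = £2,936,000 / £1,410,704.00 = 2.0812.

2.08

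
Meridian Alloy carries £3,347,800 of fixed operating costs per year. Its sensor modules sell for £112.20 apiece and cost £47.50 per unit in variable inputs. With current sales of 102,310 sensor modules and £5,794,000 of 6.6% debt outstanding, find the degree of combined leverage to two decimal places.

2.29

Contribution at this volume is 102,310 × £64.70 = £6,619,457.00.
EBIT = £6,619,457.00 − £3,347,800 = £3,271,657.00. Interest = £382,404.00, so EBIT − I = £2,889,253.00.
DCL = contribution ÷ (EBIT − I) = £6,619,457.00 ÷ £2,889,253.00 = 2.2911.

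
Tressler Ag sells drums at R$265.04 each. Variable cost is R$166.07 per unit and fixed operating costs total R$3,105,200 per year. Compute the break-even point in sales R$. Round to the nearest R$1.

Contribution margin per unit = R$265.04 − R$166.07 = R$98.97, a CM ratio of R$98.97 ÷ R$265.04 = 0.3734.
Break-even revenue = fixed costs × price ÷ CM = R$3,105,200 × R$265.04 ÷ R$98.97 = R$8,315,674.

R$8,315,674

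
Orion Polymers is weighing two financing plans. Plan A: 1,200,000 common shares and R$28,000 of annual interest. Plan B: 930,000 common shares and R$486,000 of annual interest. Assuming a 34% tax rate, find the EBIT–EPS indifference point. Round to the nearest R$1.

At indifference, (EBIT − 28,000)(1 − t)/1,200,000 = (EBIT − 486,000)(1 − t)/930,000.
Cancelling (1 − t) and cross-multiplying: 930,000·(EBIT − 28,000) = 1,200,000·(EBIT − 486,000).
EBIT × (1,200,000 − 930,000) = 486,000 × 1,200,000 − 28,000 × 930,000 = 557,160,000,000, so EBIT = 557,160,000,000 ÷ 270,000 = 2,063,555.56.

R$2,063,556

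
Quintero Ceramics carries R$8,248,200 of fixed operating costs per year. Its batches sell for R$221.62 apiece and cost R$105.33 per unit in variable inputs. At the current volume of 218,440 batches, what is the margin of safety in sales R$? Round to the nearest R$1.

Each unit contributes R$221.62 − R$105.33 = R$116.29. Break-even units = R$8,248,200 ÷ R$116.29 = 70,927.85; break-even revenue = 70,927.85 × R$221.62 = R$15,719,030.73.
Current sales = 218,440 × R$221.62 = R$48,410,672.80.
Margin of safety = R$48,410,672.80 − R$15,719,030.73 = R$32,691,642.

R$32,691,642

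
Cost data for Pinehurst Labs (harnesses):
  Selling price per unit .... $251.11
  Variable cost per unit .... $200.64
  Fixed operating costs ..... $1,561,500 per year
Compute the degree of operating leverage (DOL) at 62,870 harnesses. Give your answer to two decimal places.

Total contribution margin = 62,870 × $50.47 = $3,173,048.90.
EBIT = $3,173,048.90 − $1,561,500 = $1,611,548.90.
Degree of operating leverage = $3,173,048.90 / $1,611,548.90 = 1.9689.

1.97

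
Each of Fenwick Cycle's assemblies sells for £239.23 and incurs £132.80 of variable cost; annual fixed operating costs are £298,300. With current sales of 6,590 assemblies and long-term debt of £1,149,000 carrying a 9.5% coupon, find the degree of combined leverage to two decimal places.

Total contribution margin = 6,590 × £106.43 = £701,373.70.
EBIT = £701,373.70 − £298,300 = £403,073.70. Interest = £109,155.00, so EBIT − I = £293,918.70.
Degree of total leverage = total CM / (EBIT − interest) = £701,373.70 / £293,918.70 = 2.3863.

2.39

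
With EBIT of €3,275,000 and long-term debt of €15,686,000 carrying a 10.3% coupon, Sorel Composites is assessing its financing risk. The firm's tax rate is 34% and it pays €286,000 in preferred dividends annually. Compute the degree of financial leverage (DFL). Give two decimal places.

Interest = €1,615,658.00.
Preferred dividends grossed up pre-tax: €286,000 / (1 − 0.34) = €433,333.33.
DFL = EBIT ÷ [EBIT − I − D_p/(1−t)] = €3,275,000 ÷ [€3,275,000 − €1,615,658.00 − €433,333.33] = €3,275,000 ÷ €1,226,008.67 = 2.6713.

2.67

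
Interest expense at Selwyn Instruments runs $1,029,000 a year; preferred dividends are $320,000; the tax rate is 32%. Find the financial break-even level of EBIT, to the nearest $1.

$1,499,588

Preferred dividends are paid after tax, so their pre-tax equivalent is $320,000 ÷ (1 − 0.32) = $470,588.24.
EPS = 0 when EBIT covers interest plus the pre-tax preferred burden: $1,029,000 + $470,588.24 = $1,499,588.24.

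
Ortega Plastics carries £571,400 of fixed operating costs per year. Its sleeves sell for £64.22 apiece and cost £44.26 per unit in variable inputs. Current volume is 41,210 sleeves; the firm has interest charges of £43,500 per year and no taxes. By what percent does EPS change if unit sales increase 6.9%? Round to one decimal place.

At 41,210 units, contribution = 41,210 × £19.96 = £822,551.60.
EBIT = £822,551.60 − £571,400 = £251,151.60.
After interest of £43,500.00, pre-tax earnings = £207,651.60.
DCL = total CM / (EBIT − I) = £822,551.60 / £207,651.60 = 3.9612.
%ΔEPS = DCL × %ΔSales = 3.9612 × +6.9% = +27.3%.

+27.3%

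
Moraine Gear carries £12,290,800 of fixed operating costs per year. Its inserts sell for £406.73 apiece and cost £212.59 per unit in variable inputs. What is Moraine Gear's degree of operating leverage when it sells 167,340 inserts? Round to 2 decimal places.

1.61

Contribution at this volume is 167,340 × £194.14 = £32,487,387.60.
Operating income = contribution − fixed costs = £32,487,387.60 − £12,290,800 = £20,196,587.60.
So DOL = total CM / EBIT = £32,487,387.60 / £20,196,587.60 = 1.6086.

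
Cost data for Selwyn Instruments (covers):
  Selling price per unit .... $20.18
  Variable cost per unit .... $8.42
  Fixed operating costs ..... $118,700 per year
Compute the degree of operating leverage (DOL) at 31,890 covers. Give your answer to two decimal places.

1.46

Total contribution margin = 31,890 × $11.76 = $375,026.40.
Subtracting fixed costs: EBIT = $375,026.40 − $118,700 = $256,326.40.
So DOL = total CM / EBIT = $375,026.40 / $256,326.40 = 1.4631.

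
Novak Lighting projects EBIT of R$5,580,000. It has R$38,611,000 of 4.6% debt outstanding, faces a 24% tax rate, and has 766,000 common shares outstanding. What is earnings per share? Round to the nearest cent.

R$3.77

Pre-tax income = R$5,580,000 − R$1,776,106.00 = R$3,803,894.00.
After tax at 24%: net income = R$3,803,894.00 × 0.76 = R$2,890,959.44.
Per share: R$2,890,959.44 / 766,000 shares = R$3.77.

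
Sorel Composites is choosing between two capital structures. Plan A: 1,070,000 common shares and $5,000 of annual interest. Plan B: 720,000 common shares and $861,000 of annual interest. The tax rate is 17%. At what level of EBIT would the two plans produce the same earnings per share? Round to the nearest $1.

$2,621,914

Set EPS_A = EPS_B: (EBIT − $5,000)(1 − 0.17) ÷ 1,070,000 = (EBIT − $861,000)(1 − 0.17) ÷ 720,000.
The (1 − t) factor cancels: (EBIT − 5,000) × 720,000 = (EBIT − 861,000) × 1,070,000.
Solving, EBIT = (861,000·1,070,000 − 5,000·720,000) / (1,070,000 − 720,000) = 917,670,000,000 / 350,000 = 2,621,914.29.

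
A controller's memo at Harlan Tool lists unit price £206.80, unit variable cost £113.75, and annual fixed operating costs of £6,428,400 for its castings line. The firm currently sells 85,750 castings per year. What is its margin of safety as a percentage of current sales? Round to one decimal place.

Contribution margin per unit = £206.80 − £113.75 = £93.05. Break-even units = £6,428,400 ÷ £93.05 = 69,085.44; break-even revenue = 69,085.44 × £206.80 = £14,286,868.57.
Actual sales revenue = 85,750 × £206.80 = £17,733,100.00.
Margin of safety = (£17,733,100.00 − £14,286,868.57) ÷ £17,733,100.00 = 19.4%.

19.4%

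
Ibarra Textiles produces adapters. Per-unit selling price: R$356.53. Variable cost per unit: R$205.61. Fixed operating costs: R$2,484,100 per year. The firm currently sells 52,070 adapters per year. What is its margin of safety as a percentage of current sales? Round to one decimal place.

68.4%

Contribution margin per unit = R$356.53 − R$205.61 = R$150.92. Break-even units = R$2,484,100 ÷ R$150.92 = 16,459.71; break-even revenue = 16,459.71 × R$356.53 = R$5,868,381.75.
Current sales = 52,070 × R$356.53 = R$18,564,517.10.
Margin of safety = (R$18,564,517.10 − R$5,868,381.75) ÷ R$18,564,517.10 = 68.4%.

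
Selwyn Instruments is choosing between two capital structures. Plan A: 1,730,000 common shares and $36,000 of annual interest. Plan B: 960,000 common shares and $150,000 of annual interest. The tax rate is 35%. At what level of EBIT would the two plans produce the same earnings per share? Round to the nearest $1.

Set EPS_A = EPS_B: (EBIT − $36,000)(1 − 0.35) ÷ 1,730,000 = (EBIT − $150,000)(1 − 0.35) ÷ 960,000.
Cancelling (1 − t) and cross-multiplying: 960,000·(EBIT − 36,000) = 1,730,000·(EBIT − 150,000).
Solving, EBIT = (150,000·1,730,000 − 36,000·960,000) / (1,730,000 − 960,000) = 224,940,000,000 / 770,000 = 292,129.87.

$292,130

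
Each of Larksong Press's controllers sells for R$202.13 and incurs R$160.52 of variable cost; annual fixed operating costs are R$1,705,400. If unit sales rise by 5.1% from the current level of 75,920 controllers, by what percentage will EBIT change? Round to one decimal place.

+11.1%

Total contribution margin = 75,920 × R$41.61 = R$3,159,031.20.
EBIT = R$3,159,031.20 − R$1,705,400 = R$1,453,631.20.
So DOL = total CM / EBIT = R$3,159,031.20 / R$1,453,631.20 = 2.1732.
Operating income changes by 2.1732 × +5.1% = +11.1%.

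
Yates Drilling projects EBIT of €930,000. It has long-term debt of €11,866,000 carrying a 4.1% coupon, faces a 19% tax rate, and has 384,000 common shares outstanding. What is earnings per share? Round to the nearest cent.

Pre-tax income = €930,000 − €486,506.00 = €443,494.00.
Net income = €443,494.00 × (1 − 0.19) = €359,230.14.
EPS = €359,230.14 ÷ 384,000 = €0.94.

€0.94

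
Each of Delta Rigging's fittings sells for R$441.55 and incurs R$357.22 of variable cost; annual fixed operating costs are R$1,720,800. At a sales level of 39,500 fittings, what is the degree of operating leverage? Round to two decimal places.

2.07

At 39,500 units, contribution = 39,500 × R$84.33 = R$3,331,035.00.
Operating income = contribution − fixed costs = R$3,331,035.00 − R$1,720,800 = R$1,610,235.00.
So DOL = total CM / EBIT = R$3,331,035.00 / R$1,610,235.00 = 2.0687.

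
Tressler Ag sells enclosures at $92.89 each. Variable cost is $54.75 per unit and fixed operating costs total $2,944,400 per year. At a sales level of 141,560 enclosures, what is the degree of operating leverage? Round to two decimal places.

Total contribution margin = 141,560 × $38.14 = $5,399,098.40.
EBIT = $5,399,098.40 − $2,944,400 = $2,454,698.40.
DOL = contribution ÷ EBIT = $5,399,098.40 ÷ $2,454,698.40 = 2.1995.

2.20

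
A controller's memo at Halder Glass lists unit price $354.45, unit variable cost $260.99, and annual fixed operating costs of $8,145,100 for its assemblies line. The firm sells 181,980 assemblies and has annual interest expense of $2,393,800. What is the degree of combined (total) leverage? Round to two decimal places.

2.63

At 181,980 units, contribution = 181,980 × $93.46 = $17,007,850.80.
Operating income = contribution − fixed costs = $17,007,850.80 − $8,145,100 = $8,862,750.80. Interest = $2,393,800.00, so EBIT − I = $6,468,950.80.
DCL = contribution ÷ (EBIT − I) = $17,007,850.80 ÷ $6,468,950.80 = 2.6292.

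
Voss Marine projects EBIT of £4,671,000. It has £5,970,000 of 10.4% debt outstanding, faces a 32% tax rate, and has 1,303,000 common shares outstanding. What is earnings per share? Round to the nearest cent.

Pre-tax income = £4,671,000 − £620,880.00 = £4,050,120.00.
After tax at 32%: net income = £4,050,120.00 × 0.68 = £2,754,081.60.
Per share: £2,754,081.60 / 1,303,000 shares = £2.11.

£2.11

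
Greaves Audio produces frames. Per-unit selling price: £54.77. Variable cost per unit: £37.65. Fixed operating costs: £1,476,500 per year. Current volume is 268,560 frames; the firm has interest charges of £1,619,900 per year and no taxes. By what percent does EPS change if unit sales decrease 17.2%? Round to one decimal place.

-52.7%

Contribution at this volume is 268,560 × £17.12 = £4,597,747.20.
Subtracting fixed costs: EBIT = £4,597,747.20 − £1,476,500 = £3,121,247.20.
After interest of £1,619,900.00, pre-tax earnings = £1,501,347.20.
Degree of combined leverage = contribution ÷ (EBIT − I) = £4,597,747.20 ÷ £1,501,347.20 = 3.0624.
%ΔEPS = DCL × %ΔSales = 3.0624 × -17.2% = -52.7%.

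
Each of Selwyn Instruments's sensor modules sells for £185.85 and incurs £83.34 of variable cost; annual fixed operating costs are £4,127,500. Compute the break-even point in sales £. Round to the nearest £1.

CM per unit = £185.85 − £83.34 = £102.51; CM ratio = £102.51 / £185.85 = 0.5516.
Break-even revenue = fixed costs × price ÷ CM = £4,127,500 × £185.85 ÷ £102.51 = £7,483,132.

£7,483,132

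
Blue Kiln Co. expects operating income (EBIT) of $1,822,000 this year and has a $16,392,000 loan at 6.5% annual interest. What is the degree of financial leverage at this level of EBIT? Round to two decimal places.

2.41

Annual interest charges come to $1,065,480.00.
Degree of financial leverage = EBIT / (EBIT − interest) = $1,822,000 / $756,520.00 = 2.4084.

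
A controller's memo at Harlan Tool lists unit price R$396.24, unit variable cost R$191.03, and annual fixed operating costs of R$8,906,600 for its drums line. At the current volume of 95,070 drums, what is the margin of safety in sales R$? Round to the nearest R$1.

Each unit contributes R$396.24 − R$191.03 = R$205.21. Break-even units = R$8,906,600 ÷ R$205.21 = 43,402.37; break-even revenue = 43,402.37 × R$396.24 = R$17,197,754.42.
Actual sales revenue = 95,070 × R$396.24 = R$37,670,536.80.
Margin of safety = R$37,670,536.80 − R$17,197,754.42 = R$20,472,782.

R$20,472,782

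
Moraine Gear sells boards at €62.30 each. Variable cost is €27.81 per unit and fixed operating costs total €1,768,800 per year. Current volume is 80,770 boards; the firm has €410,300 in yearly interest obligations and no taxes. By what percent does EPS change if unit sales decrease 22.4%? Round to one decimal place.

Contribution at this volume is 80,770 × €34.49 = €2,785,757.30.
Subtracting fixed costs: EBIT = €2,785,757.30 − €1,768,800 = €1,016,957.30.
After interest of €410,300.00, pre-tax earnings = €606,657.30.
DCL = total CM / (EBIT − I) = €2,785,757.30 / €606,657.30 = 4.5920.
%ΔEPS = DCL × %ΔSales = 4.5920 × -22.4% = -102.9%.

-102.9%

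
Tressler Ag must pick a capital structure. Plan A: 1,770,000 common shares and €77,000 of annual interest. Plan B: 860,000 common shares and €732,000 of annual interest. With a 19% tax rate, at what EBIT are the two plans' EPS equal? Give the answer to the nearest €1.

Set EPS_A = EPS_B: (EBIT − €77,000)(1 − 0.19) ÷ 1,770,000 = (EBIT − €732,000)(1 − 0.19) ÷ 860,000.
Cancelling (1 − t) and cross-multiplying: 860,000·(EBIT − 77,000) = 1,770,000·(EBIT − 732,000).
EBIT × (1,770,000 − 860,000) = 732,000 × 1,770,000 − 77,000 × 860,000 = 1,229,420,000,000, so EBIT = 1,229,420,000,000 ÷ 910,000 = 1,351,010.99.

€1,351,011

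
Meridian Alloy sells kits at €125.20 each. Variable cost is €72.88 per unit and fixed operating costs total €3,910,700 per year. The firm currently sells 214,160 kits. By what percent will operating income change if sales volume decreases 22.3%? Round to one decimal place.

-34.3%

Total contribution margin = 214,160 × €52.32 = €11,204,851.20.
Operating income = contribution − fixed costs = €11,204,851.20 − €3,910,700 = €7,294,151.20.
Degree of operating leverage = €11,204,851.20 / €7,294,151.20 = 1.5361.
So EBIT moves 1.5361 × (-22.3%) = -34.3%.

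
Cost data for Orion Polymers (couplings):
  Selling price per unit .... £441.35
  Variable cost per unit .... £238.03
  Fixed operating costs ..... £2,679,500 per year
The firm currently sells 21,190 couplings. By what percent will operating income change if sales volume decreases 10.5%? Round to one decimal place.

-27.8%

Contribution at this volume is 21,190 × £203.32 = £4,308,350.80.
Subtracting fixed costs: EBIT = £4,308,350.80 − £2,679,500 = £1,628,850.80.
So DOL = total CM / EBIT = £4,308,350.80 / £1,628,850.80 = 2.6450.
%ΔEBIT = DOL × %ΔSales = 2.6450 × -10.5% = -27.8%.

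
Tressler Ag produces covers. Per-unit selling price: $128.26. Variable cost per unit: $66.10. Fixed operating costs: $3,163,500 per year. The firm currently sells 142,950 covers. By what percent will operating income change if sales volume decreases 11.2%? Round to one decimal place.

-17.4%

Contribution at this volume is 142,950 × $62.16 = $8,885,772.00.
Operating income = contribution − fixed costs = $8,885,772.00 − $3,163,500 = $5,722,272.00.
Degree of operating leverage = $8,885,772.00 / $5,722,272.00 = 1.5528.
%ΔEBIT = DOL × %ΔSales = 1.5528 × -11.2% = -17.4%.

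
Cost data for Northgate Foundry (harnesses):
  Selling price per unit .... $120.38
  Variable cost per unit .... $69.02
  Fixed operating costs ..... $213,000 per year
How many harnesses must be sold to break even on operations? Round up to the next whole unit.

4,148 harnesses

Unit CM = price − variable cost = $120.38 − $69.02 = $51.36.
Break-even Q = $213,000 / $51.36 = 4,147.20 → 4,148 harnesses.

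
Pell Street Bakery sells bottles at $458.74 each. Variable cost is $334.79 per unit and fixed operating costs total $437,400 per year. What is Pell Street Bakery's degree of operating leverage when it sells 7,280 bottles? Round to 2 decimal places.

Total contribution margin = 7,280 × $123.95 = $902,356.00.
Operating income = contribution − fixed costs = $902,356.00 − $437,400 = $464,956.00.
DOL = contribution ÷ EBIT = $902,356.00 ÷ $464,956.00 = 1.9407.

1.94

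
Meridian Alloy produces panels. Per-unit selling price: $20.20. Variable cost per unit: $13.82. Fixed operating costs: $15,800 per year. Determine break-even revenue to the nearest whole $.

Contribution margin per unit = $20.20 − $13.82 = $6.38, a CM ratio of $6.38 ÷ $20.20 = 0.3158.
Break-even sales = FC ÷ CM ratio = $15,800 × $20.20 / $6.38 = $50,025.

$50,025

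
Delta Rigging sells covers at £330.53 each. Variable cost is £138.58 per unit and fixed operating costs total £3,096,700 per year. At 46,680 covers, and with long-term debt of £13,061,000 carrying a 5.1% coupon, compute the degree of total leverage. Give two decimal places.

1.72

At 46,680 units, contribution = 46,680 × £191.95 = £8,960,226.00.
Subtracting fixed costs: EBIT = £8,960,226.00 − £3,096,700 = £5,863,526.00. Interest = £666,111.00, so EBIT − I = £5,197,415.00.
Degree of total leverage = total CM / (EBIT − interest) = £8,960,226.00 / £5,197,415.00 = 1.7240.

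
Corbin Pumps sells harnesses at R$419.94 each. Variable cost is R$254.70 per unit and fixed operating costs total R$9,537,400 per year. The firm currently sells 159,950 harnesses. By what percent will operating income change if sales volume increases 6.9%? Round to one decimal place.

+10.8%

Total contribution margin = 159,950 × R$165.24 = R$26,430,138.00.
Operating income = contribution − fixed costs = R$26,430,138.00 − R$9,537,400 = R$16,892,738.00.
So DOL = total CM / EBIT = R$26,430,138.00 / R$16,892,738.00 = 1.5646.
So EBIT moves 1.5646 × (+6.9%) = +10.8%.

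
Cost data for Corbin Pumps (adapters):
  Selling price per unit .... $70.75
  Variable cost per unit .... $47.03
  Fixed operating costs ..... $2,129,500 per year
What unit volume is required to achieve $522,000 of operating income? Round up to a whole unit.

111,784 adapters

Each unit contributes $70.75 − $47.03 = $23.72.
Units = (FC + target) / CM = ($2,129,500 + $522,000) / $23.72 = 111,783.31, so 111,784 adapters.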